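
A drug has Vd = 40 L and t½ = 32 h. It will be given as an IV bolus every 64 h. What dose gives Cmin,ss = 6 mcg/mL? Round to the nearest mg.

τ/t½ = 64/32 ≈ 2, so f = (1/2)^(64/32) ≈ 0.250000.
Cmin,ss = (D/Vd)·f/(1−f), so D = Cmin,ss·Vd·(1−f)/f.
D = 6 × 40 × (1−f)/f ≈ 6 × 40 × 3.00000 ≈ 720.00 mg.

720 mg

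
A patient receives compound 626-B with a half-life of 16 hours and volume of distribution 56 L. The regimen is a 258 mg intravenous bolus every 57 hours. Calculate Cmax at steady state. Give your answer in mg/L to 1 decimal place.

Over one 57-h interval, 57/16 ≈ 3.5625 half-lives elapse, leaving f ≈ 0.0846 of each dose.
At steady state, accumulation factor R = 1/(1 − e^(−kτ)) ≈ 1.0924.
Each bolus raises the concentration by D/Vd = 258/56 ≈ 4.607 mg/L.
Cmax,ss = C₀/(1 − f) ≈ 4.607/0.9154 ≈ 5.033 mg/L.

5.0 mg/L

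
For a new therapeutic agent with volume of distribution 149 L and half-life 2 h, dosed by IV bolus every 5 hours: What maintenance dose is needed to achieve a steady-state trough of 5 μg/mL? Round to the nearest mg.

3469 mg

τ/t½ = 5/2 ≈ 2.5, so f = (1/2)^(5/2) ≈ 0.176777.
Cmin,ss = (D/Vd)·f/(1−f), so D = Cmin,ss·Vd·(1−f)/f.
D = 5 × 149 × (1−f)/f ≈ 5 × 149 × 4.65684 ≈ 3469.35 mg.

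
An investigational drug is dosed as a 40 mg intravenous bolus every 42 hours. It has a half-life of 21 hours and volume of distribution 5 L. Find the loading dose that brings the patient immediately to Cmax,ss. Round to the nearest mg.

53 mg

f = (1/2)^(42/21) ≈ 0.250000; accumulation ratio R = 1/(1−f) ≈ 1.33333.
Loading dose to hit Cmax,ss on first dose: D_load = D_maint·R ≈ 40 × 1.33333 ≈ 53.33 mg.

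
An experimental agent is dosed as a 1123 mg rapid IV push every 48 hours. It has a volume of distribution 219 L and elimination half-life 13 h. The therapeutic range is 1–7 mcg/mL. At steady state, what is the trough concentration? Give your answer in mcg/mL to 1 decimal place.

k = ln2/t½ = ln2/13 ≈ 0.053319 h⁻¹; fraction remaining f = e^(−kτ) = e^(−0.053319×48) ≈ 0.0774.
Accumulation ratio R = 1/(1 − f) ≈ 1/0.9226 ≈ 1.0839.
Single-dose peak C₀ = D/Vd = 1123/219 ≈ 5.128 mcg/mL.
Cmax,ss = C₀/(1 − f) ≈ 5.128/0.9226 ≈ 5.558 mcg/mL.
Steady-state trough Cmin,ss = Cmax,ss·f ≈ 5.558 × 0.0774 ≈ 0.430 mcg/mL.
Trough 0.4 mcg/mL vs MEC 1 mcg/mL: subtherapeutic.

0.4 mcg/mL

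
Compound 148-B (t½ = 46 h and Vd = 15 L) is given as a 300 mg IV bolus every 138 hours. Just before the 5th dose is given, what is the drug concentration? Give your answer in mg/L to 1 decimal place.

f = (1/2)^(τ/t½) = (1/2)^(138/46) ≈ 0.1250.
C₀ = D/Vd = 300/15 ≈ 20.000 mg/L.
Before the 5th dose, 4 doses have been given. Superposition: Cmin = C₀·(f + f² + … + f^4).
≈ 20.000 × (0.1250 + 0.0156 + 0.0020 + 0.0002) ≈ 20.000 × 0.1428 ≈ 2.856 mg/L.

2.9 mg/L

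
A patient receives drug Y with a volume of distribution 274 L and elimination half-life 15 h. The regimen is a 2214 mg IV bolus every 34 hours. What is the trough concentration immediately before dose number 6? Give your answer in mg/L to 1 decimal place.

2.1 mg/L

f = (1/2)^(τ/t½) = (1/2)^(34/15) ≈ 0.2078.
C₀ = D/Vd = 2214/274 ≈ 8.080 mg/L.
Before the 6th dose, 5 doses have been given. Superposition: Cmin = C₀·(f + f² + … + f^5).
≈ 8.080 × (0.2078 + 0.0432 + 0.0090 + 0.0019 + 0.0004) ≈ 8.080 × 0.2623 ≈ 2.119 mg/L.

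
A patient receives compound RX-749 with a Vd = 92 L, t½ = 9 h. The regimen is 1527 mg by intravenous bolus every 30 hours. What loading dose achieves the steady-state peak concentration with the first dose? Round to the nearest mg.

f = (1/2)^(30/9) ≈ 0.099213; accumulation ratio R = 1/(1−f) ≈ 1.11014.
Loading dose to hit Cmax,ss on first dose: D_load = D_maint·R ≈ 1527 × 1.11014 ≈ 1695.18 mg.

1695 mg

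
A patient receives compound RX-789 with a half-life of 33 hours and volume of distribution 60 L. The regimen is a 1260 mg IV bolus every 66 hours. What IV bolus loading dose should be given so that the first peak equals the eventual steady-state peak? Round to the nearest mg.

1680 mg

f = (1/2)^(66/33) ≈ 0.250000; accumulation ratio R = 1/(1−f) ≈ 1.33333.
Loading dose to hit Cmax,ss on first dose: D_load = D_maint·R ≈ 1260 × 1.33333 ≈ 1680.00 mg.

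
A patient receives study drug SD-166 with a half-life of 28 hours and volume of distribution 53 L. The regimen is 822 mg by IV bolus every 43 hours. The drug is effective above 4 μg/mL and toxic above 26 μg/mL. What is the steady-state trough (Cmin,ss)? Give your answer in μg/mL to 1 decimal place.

Over one 43-h interval, 43/28 ≈ 1.5357 half-lives elapse, leaving f ≈ 0.3449 of each dose.
At steady state, accumulation factor R = 1/(1 − e^(−kτ)) ≈ 1.5265.
Each bolus raises the concentration by D/Vd = 822/53 ≈ 15.509 μg/mL.
Steady-state peak Cmax,ss = C₀·R ≈ 15.509 × 1.5265 ≈ 23.674 μg/mL.
One interval later, Cmin,ss = Cmax,ss·e^(−kτ) ≈ 23.674 × 0.3449 ≈ 8.165 μg/mL.
Trough 8.2 μg/mL vs MEC 4 μg/mL: adequate.

8.2 μg/mL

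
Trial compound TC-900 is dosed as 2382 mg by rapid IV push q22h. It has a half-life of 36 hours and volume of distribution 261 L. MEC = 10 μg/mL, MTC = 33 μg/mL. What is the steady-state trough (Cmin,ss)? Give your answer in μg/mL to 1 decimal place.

k = ln2/t½ = ln2/36 ≈ 0.019254 h⁻¹; fraction remaining f = e^(−kτ) = e^(−0.019254×22) ≈ 0.6547.
Accumulation ratio R = 1/(1 − f) ≈ 1/0.3453 ≈ 2.8960.
Single-dose peak C₀ = D/Vd = 2382/261 ≈ 9.126 μg/mL.
Cmax,ss = C₀/(1 − f) ≈ 9.126/0.3453 ≈ 26.429 μg/mL.
Steady-state trough Cmin,ss = Cmax,ss·f ≈ 26.429 × 0.6547 ≈ 17.303 μg/mL.
Trough 17.3 μg/mL vs MEC 10 μg/mL: adequate.

17.3 μg/mL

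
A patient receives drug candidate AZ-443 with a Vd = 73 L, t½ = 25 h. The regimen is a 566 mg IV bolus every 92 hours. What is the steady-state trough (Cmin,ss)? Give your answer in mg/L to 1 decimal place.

Over one 92-h interval, 92/25 ≈ 3.68 half-lives elapse, leaving f ≈ 0.0780 of each dose.
Single-dose peak C₀ = D/Vd = 566/73 ≈ 7.753 mg/L.
Steady-state trough Cmin,ss = C₀·f/(1−f) ≈ 7.753 × 0.0780/0.9220 ≈ 0.656 mg/L.

0.7 mg/L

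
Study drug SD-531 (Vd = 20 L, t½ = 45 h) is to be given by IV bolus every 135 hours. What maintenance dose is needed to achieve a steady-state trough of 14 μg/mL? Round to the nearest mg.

1960 mg

τ/t½ = 135/45 ≈ 3, so f = (1/2)^(135/45) ≈ 0.125000.
Cmin,ss = (D/Vd)·f/(1−f), so D = Cmin,ss·Vd·(1−f)/f.
D = 14 × 20 × (1−f)/f ≈ 14 × 20 × 7.00000 ≈ 1960.00 mg.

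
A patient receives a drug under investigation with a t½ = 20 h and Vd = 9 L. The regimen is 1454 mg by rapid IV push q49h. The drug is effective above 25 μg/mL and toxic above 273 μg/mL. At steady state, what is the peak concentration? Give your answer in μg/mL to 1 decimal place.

197.7 μg/mL

τ/t½ = 49/20 ≈ 2.45, so fraction remaining f = (1/2)^(49/20) ≈ 0.1830.
Accumulation ratio R = 1/(1 − f) ≈ 1/0.8170 ≈ 1.2240.
Each bolus raises the concentration by D/Vd = 1454/9 ≈ 161.556 μg/mL.
Cmax,ss = C₀/(1 − f) ≈ 161.556/0.8170 ≈ 197.743 μg/mL.
Peak 197.7 μg/mL vs MTC 273 μg/mL: below toxic threshold.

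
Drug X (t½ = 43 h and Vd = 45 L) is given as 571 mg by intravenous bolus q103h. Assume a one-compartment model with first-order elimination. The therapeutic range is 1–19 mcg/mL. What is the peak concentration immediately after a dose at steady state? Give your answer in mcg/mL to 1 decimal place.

τ/t½ = 103/43 ≈ 2.3953, so fraction remaining f = (1/2)^(103/43) ≈ 0.1901.
Accumulation ratio R = 1/(1 − f) ≈ 1/0.8099 ≈ 1.2347.
Each bolus raises the concentration by D/Vd = 571/45 ≈ 12.689 mcg/mL.
Cmax,ss = C₀/(1 − f) ≈ 12.689/0.8099 ≈ 15.667 mcg/mL.
Peak 15.7 mcg/mL vs MTC 19 mcg/mL: below toxic threshold.

15.7 mcg/mL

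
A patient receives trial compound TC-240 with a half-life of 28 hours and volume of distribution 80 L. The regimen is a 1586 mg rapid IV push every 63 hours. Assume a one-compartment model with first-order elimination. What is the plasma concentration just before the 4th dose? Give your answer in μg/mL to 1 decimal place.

f = (1/2)^(τ/t½) = (1/2)^(63/28) ≈ 0.2102.
C₀ = D/Vd = 1586/80 ≈ 19.825 μg/mL.
Before the 4th dose, 3 doses have been given. Superposition: Cmin = C₀·(f + f² + … + f^3).
≈ 19.825 × (0.2102 + 0.0442 + 0.0093) ≈ 19.825 × 0.2637 ≈ 5.228 μg/mL.

5.2 μg/mL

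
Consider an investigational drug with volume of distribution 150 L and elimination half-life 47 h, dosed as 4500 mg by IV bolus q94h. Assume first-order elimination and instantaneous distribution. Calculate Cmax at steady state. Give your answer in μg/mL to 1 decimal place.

40.0 μg/mL

τ = 94 h = 2 half-lives, so f = (1/2)^2 = 0.25.
At steady state, R = 1/(1 − 0.25) = 4/3.
Single-dose peak C₀ = D/Vd = 4500/150 = 30 μg/mL.
Steady-state peak Cmax,ss = C₀·R = 30 × 4/3 ≈ 40.000 μg/mL.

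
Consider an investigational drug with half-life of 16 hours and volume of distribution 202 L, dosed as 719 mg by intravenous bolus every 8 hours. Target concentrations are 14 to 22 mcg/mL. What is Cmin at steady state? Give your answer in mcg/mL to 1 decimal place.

8.6 mcg/mL

τ/t½ = 8/16 ≈ 0.5, so fraction remaining f = (1/2)^(8/16) ≈ 0.7071.
Single-dose peak C₀ = D/Vd = 719/202 ≈ 3.559 mcg/mL.
Steady-state trough Cmin,ss = C₀·f/(1−f) ≈ 3.559 × 0.7071/0.2929 ≈ 8.592 mcg/mL.
Trough 8.6 mcg/mL vs MEC 14 mcg/mL: subtherapeutic.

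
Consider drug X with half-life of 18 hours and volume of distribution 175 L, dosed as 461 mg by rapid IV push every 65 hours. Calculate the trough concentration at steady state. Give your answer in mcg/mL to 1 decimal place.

0.2 mcg/mL

k = ln2/t½ = ln2/18 ≈ 0.038508 h⁻¹; fraction remaining f = e^(−kτ) = e^(−0.038508×65) ≈ 0.0818.
At steady state, accumulation factor R = 1/(1 − e^(−kτ)) ≈ 1.0891.
Each bolus raises the concentration by D/Vd = 461/175 ≈ 2.634 mcg/mL.
Cmax,ss = C₀/(1 − f) ≈ 2.634/0.9182 ≈ 2.869 mcg/mL.
One interval later, Cmin,ss = Cmax,ss·e^(−kτ) ≈ 2.869 × 0.0818 ≈ 0.235 mcg/mL.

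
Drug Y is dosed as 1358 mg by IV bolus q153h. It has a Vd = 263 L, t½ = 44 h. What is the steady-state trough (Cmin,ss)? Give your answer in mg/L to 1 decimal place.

τ/t½ = 153/44 ≈ 3.4773, so fraction remaining f = (1/2)^(153/44) ≈ 0.0898.
Accumulation ratio R = 1/(1 − f) ≈ 1/0.9102 ≈ 1.0987.
Single-dose peak C₀ = D/Vd = 1358/263 ≈ 5.163 mg/L.
Cmax,ss = C₀/(1 − f) ≈ 5.163/0.9102 ≈ 5.672 mg/L.
Steady-state trough Cmin,ss = Cmax,ss·f ≈ 5.672 × 0.0898 ≈ 0.509 mg/L.

0.5 mg/L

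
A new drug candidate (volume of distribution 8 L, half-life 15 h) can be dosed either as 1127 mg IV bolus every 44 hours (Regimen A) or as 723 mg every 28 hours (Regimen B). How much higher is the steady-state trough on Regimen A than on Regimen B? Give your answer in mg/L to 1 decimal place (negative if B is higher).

Regimen A: f = (1/2)^(44/15) ≈ 0.1309; Cmin,ss = (1127/8)·f/(1−f) ≈ 21.218 mg/L.
Regimen B: f = (1/2)^(28/15) ≈ 0.2742; Cmin,ss = (723/8)·f/(1−f) ≈ 34.143 mg/L.
Difference ≈ 21.218 − 34.143 ≈ -12.925 mg/L.

-12.9 mg/L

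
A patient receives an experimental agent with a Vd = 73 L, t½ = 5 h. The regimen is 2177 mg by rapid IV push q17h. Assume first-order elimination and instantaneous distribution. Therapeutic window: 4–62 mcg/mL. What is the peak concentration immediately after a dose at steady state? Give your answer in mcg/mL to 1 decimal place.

Over one 17-h interval, 17/5 ≈ 3.4 half-lives elapse, leaving f ≈ 0.0947 of each dose.
Accumulation ratio R = 1/(1 − f) ≈ 1/0.9053 ≈ 1.1046.
Single-dose peak C₀ = D/Vd = 2177/73 ≈ 29.822 mcg/mL.
Steady-state peak Cmax,ss = C₀·R ≈ 29.822 × 1.1046 ≈ 32.941 mcg/mL.
Peak 32.9 mcg/mL vs MTC 62 mcg/mL: below toxic threshold.

32.9 mcg/mL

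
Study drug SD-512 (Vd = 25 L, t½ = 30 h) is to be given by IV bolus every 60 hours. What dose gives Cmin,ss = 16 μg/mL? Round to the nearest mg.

1200 mg

τ/t½ = 60/30 ≈ 2, so f = (1/2)^(60/30) ≈ 0.250000.
Cmin,ss = (D/Vd)·f/(1−f), so D = Cmin,ss·Vd·(1−f)/f.
D = 16 × 25 × (1−f)/f ≈ 16 × 25 × 3.00000 ≈ 1200.00 mg.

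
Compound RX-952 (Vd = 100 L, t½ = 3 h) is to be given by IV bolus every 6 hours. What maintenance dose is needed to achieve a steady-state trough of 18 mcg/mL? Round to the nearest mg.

τ/t½ = 6/3 ≈ 2, so f = (1/2)^(6/3) ≈ 0.250000.
Cmin,ss = (D/Vd)·f/(1−f), so D = Cmin,ss·Vd·(1−f)/f.
D = 18 × 100 × (1−f)/f ≈ 18 × 100 × 3.00000 ≈ 5400.00 mg.

5400 mg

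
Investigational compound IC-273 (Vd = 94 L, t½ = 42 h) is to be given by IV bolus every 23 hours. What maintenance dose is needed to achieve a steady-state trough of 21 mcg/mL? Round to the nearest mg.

τ/t½ = 23/42 ≈ 0.54762, so f = (1/2)^(23/42) ≈ 0.684148.
Cmin,ss = (D/Vd)·f/(1−f), so D = Cmin,ss·Vd·(1−f)/f.
D = 21 × 94 × (1−f)/f ≈ 21 × 94 × 0.46167 ≈ 911.34 mg.

911 mg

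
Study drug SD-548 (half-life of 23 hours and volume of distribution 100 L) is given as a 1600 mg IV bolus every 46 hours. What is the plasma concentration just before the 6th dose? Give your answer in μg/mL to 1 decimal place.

f = (1/2)^(τ/t½) = (1/2)^(46/23) ≈ 0.2500.
C₀ = D/Vd = 1600/100 ≈ 16.000 μg/mL.
Before the 6th dose, 5 doses have been given. Superposition: Cmin = C₀·(f + f² + … + f^5).
≈ 16.000 × (0.2500 + 0.0625 + 0.0156 + 0.0039 + 0.0010) ≈ 16.000 × 0.3330 ≈ 5.328 μg/mL.

5.3 μg/mL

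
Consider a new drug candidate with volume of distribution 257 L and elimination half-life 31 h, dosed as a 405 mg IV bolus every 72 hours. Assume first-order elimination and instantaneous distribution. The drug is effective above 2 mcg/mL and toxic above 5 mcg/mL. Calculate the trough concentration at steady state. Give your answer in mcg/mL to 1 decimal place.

0.4 mcg/mL

k = ln2/t½ = ln2/31 ≈ 0.022360 h⁻¹; fraction remaining f = e^(−kτ) = e^(−0.022360×72) ≈ 0.1999.
Each bolus raises the concentration by D/Vd = 405/257 ≈ 1.576 mcg/mL.
Steady-state trough Cmin,ss = C₀·f/(1−f) ≈ 1.576 × 0.1999/0.8001 ≈ 0.394 mcg/mL.
Trough 0.4 mcg/mL vs MEC 2 mcg/mL: subtherapeutic.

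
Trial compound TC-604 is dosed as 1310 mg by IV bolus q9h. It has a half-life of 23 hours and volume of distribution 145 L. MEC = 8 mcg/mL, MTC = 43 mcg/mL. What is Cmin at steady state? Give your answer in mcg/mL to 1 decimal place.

29.0 mcg/mL

k = ln2/t½ = ln2/23 ≈ 0.030137 h⁻¹; fraction remaining f = e^(−kτ) = e^(−0.030137×9) ≈ 0.7624.
At steady state, accumulation factor R = 1/(1 − e^(−kτ)) ≈ 4.2088.
Each bolus raises the concentration by D/Vd = 1310/145 ≈ 9.034 mcg/mL.
Steady-state peak Cmax,ss = C₀·R ≈ 9.034 × 4.2088 ≈ 38.022 mcg/mL.
One interval later, Cmin,ss = Cmax,ss·e^(−kτ) ≈ 38.022 × 0.7624 ≈ 28.988 mcg/mL.
Trough 29.0 mcg/mL vs MEC 8 mcg/mL: adequate.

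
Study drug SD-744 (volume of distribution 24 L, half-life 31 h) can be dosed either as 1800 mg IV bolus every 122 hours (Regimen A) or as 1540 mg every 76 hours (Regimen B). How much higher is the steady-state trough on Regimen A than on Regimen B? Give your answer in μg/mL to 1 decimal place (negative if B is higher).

Regimen A: f = (1/2)^(122/31) ≈ 0.0654; Cmin,ss = (1800/24)·f/(1−f) ≈ 5.248 μg/mL.
Regimen B: f = (1/2)^(76/31) ≈ 0.1828; Cmin,ss = (1540/24)·f/(1−f) ≈ 14.353 μg/mL.
Difference ≈ 5.248 − 14.353 ≈ -9.105 μg/mL.

-9.1 μg/mL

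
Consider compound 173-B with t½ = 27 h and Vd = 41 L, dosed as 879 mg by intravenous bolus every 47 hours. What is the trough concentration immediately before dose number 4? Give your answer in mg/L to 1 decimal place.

f = (1/2)^(τ/t½) = (1/2)^(47/27) ≈ 0.2992.
C₀ = D/Vd = 879/41 ≈ 21.439 mg/L.
Before the 4th dose, 3 doses have been given. Superposition: Cmin = C₀·(f + f² + … + f^3).
≈ 21.439 × (0.2992 + 0.0895 + 0.0268) ≈ 21.439 × 0.4155 ≈ 8.908 mg/L.

8.9 mg/L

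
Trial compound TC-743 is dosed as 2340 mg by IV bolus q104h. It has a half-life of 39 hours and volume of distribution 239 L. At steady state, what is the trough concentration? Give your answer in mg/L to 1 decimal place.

Over one 104-h interval, 104/39 ≈ 2.6667 half-lives elapse, leaving f ≈ 0.1575 of each dose.
At steady state, accumulation factor R = 1/(1 − e^(−kτ)) ≈ 1.1869.
Single-dose peak C₀ = D/Vd = 2340/239 ≈ 9.791 mg/L.
Cmax,ss = C₀/(1 − f) ≈ 9.791/0.8425 ≈ 11.621 mg/L.
Steady-state trough Cmin,ss = Cmax,ss·f ≈ 11.621 × 0.1575 ≈ 1.830 mg/L.

1.8 mg/L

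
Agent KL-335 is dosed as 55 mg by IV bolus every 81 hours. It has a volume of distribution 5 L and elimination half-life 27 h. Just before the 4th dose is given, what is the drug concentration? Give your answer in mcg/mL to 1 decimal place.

1.6 mcg/mL

f = (1/2)^(τ/t½) = (1/2)^(81/27) ≈ 0.1250.
C₀ = D/Vd = 55/5 ≈ 11.000 mcg/mL.
Before the 4th dose, 3 doses have been given. Superposition: Cmin = C₀·(f + f² + … + f^3).
≈ 11.000 × (0.1250 + 0.0156 + 0.0020) ≈ 11.000 × 0.1426 ≈ 1.569 mcg/mL.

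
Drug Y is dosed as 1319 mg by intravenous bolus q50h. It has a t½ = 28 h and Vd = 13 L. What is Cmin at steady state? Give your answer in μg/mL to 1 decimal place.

k = ln2/t½ = ln2/28 ≈ 0.024755 h⁻¹; fraction remaining f = e^(−kτ) = e^(−0.024755×50) ≈ 0.2900.
At steady state, accumulation factor R = 1/(1 − e^(−kτ)) ≈ 1.4085.
Single-dose peak C₀ = D/Vd = 1319/13 ≈ 101.462 μg/mL.
Cmax,ss = C₀/(1 − f) ≈ 101.462/0.7100 ≈ 142.904 μg/mL.
One interval later, Cmin,ss = Cmax,ss·e^(−kτ) ≈ 142.904 × 0.2900 ≈ 41.442 μg/mL.

41.4 μg/mL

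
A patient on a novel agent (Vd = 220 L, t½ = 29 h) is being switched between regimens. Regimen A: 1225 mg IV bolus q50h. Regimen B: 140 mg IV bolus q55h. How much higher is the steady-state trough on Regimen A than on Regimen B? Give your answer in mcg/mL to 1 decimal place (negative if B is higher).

Regimen A: f = (1/2)^(50/29) ≈ 0.3027; Cmin,ss = (1225/220)·f/(1−f) ≈ 2.417 mcg/mL.
Regimen B: f = (1/2)^(55/29) ≈ 0.2686; Cmin,ss = (140/220)·f/(1−f) ≈ 0.234 mcg/mL.
Difference ≈ 2.417 − 0.234 ≈ 2.183 mcg/mL.

2.2 mcg/mL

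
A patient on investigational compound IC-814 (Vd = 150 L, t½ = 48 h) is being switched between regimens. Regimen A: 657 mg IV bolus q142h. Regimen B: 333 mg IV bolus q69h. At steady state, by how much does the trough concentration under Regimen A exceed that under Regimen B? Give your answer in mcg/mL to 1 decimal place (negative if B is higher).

Regimen A: f = (1/2)^(142/48) ≈ 0.1287; Cmin,ss = (657/150)·f/(1−f) ≈ 0.647 mcg/mL.
Regimen B: f = (1/2)^(69/48) ≈ 0.3692; Cmin,ss = (333/150)·f/(1−f) ≈ 1.299 mcg/mL.
Difference ≈ 0.647 − 1.299 ≈ -0.652 mcg/mL.

-0.7 mcg/mL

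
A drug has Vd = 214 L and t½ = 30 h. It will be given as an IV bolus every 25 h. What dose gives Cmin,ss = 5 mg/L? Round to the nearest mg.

837 mg

τ/t½ = 25/30 ≈ 0.83333, so f = (1/2)^(25/30) ≈ 0.561231.
Cmin,ss = (D/Vd)·f/(1−f), so D = Cmin,ss·Vd·(1−f)/f.
D = 5 × 214 × (1−f)/f ≈ 5 × 214 × 0.78180 ≈ 836.53 mg.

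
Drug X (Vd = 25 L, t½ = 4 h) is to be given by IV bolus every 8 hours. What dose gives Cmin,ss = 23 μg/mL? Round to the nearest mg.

τ/t½ = 8/4 ≈ 2, so f = (1/2)^(8/4) ≈ 0.250000.
Cmin,ss = (D/Vd)·f/(1−f), so D = Cmin,ss·Vd·(1−f)/f.
D = 23 × 25 × (1−f)/f ≈ 23 × 25 × 3.00000 ≈ 1725.00 mg.

1725 mg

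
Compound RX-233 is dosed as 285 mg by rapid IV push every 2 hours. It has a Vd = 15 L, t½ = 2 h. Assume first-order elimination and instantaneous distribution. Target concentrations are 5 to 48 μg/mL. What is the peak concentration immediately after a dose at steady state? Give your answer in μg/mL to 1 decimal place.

The dosing interval is 1 half-life, so f = 2^(−1) = 0.5.
Accumulation ratio R = 1/(1 − f) = 1/0.5 = 2/1.
Single-dose peak C₀ = D/Vd = 285/15 = 19 μg/mL.
Steady-state peak Cmax,ss = C₀·R = 19 × 2/1 ≈ 38.000 μg/mL.
Peak 38.0 μg/mL vs MTC 48 μg/mL: below toxic threshold.

38.0 μg/mL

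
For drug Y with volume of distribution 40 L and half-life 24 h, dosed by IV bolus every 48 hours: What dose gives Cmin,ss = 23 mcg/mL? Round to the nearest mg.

2760 mg

τ/t½ = 48/24 ≈ 2, so f = (1/2)^(48/24) ≈ 0.250000.
Cmin,ss = (D/Vd)·f/(1−f), so D = Cmin,ss·Vd·(1−f)/f.
D = 23 × 40 × (1−f)/f ≈ 23 × 40 × 3.00000 ≈ 2760.00 mg.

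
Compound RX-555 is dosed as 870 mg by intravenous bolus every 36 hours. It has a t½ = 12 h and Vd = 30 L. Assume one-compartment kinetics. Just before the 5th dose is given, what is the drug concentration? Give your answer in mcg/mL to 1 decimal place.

4.1 mcg/mL

f = (1/2)^(τ/t½) = (1/2)^(36/12) ≈ 0.1250.
C₀ = D/Vd = 870/30 ≈ 29.000 mcg/mL.
Before the 5th dose, 4 doses have been given. Superposition: Cmin = C₀·(f + f² + … + f^4).
≈ 29.000 × (0.1250 + 0.0156 + 0.0020 + 0.0002) ≈ 29.000 × 0.1428 ≈ 4.141 mcg/mL.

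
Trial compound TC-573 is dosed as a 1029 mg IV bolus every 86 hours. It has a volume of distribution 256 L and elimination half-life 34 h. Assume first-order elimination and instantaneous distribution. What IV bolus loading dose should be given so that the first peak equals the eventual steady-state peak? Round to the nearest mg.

1245 mg

f = (1/2)^(86/34) ≈ 0.173209; accumulation ratio R = 1/(1−f) ≈ 1.20950.
Loading dose to hit Cmax,ss on first dose: D_load = D_maint·R ≈ 1029 × 1.20950 ≈ 1244.58 mg.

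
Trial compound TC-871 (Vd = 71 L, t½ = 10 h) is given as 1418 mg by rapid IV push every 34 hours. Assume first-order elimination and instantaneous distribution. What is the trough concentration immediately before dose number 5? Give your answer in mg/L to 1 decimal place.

2.1 mg/L

f = (1/2)^(τ/t½) = (1/2)^(34/10) ≈ 0.0947.
C₀ = D/Vd = 1418/71 ≈ 19.972 mg/L.
Before the 5th dose, 4 doses have been given. Superposition: Cmin = C₀·(f + f² + … + f^4).
≈ 19.972 × (0.0947 + 0.0090 + 0.0008 + 0.0001) ≈ 19.972 × 0.1046 ≈ 2.089 mg/L.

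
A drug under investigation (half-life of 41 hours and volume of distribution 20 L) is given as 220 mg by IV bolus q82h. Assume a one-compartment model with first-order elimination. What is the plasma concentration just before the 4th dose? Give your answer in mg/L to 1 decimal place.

f = (1/2)^(τ/t½) = (1/2)^(82/41) ≈ 0.2500.
C₀ = D/Vd = 220/20 ≈ 11.000 mg/L.
Before the 4th dose, 3 doses have been given. Superposition: Cmin = C₀·(f + f² + … + f^3).
≈ 11.000 × (0.2500 + 0.0625 + 0.0156) ≈ 11.000 × 0.3281 ≈ 3.609 mg/L.

3.6 mg/L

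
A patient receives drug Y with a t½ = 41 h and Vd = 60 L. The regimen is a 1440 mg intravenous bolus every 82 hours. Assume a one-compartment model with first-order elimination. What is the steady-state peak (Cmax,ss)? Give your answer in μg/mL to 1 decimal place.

32.0 μg/mL

The dosing interval is 2 half-lives, so f = 2^(−2) = 0.25.
Accumulation ratio R = 1/(1 − f) = 1/0.75 = 4/3.
Single-dose peak C₀ = D/Vd = 1440/60 = 24 μg/mL.
Steady-state peak Cmax,ss = C₀·R = 24 × 4/3 ≈ 32.000 μg/mL.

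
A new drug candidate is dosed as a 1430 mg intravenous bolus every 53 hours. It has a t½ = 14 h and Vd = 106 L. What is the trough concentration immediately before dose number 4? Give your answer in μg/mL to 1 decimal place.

f = (1/2)^(τ/t½) = (1/2)^(53/14) ≈ 0.0725.
C₀ = D/Vd = 1430/106 ≈ 13.491 μg/mL.
Before the 4th dose, 3 doses have been given. Superposition: Cmin = C₀·(f + f² + … + f^3).
≈ 13.491 × (0.0725 + 0.0053 + 0.0004) ≈ 13.491 × 0.0782 ≈ 1.055 μg/mL.

1.1 μg/mL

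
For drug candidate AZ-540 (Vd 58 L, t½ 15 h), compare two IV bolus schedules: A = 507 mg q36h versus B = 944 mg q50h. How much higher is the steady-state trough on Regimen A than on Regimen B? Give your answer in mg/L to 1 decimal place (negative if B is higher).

0.3 mg/L

Regimen A: f = (1/2)^(36/15) ≈ 0.1895; Cmin,ss = (507/58)·f/(1−f) ≈ 2.044 mg/L.
Regimen B: f = (1/2)^(50/15) ≈ 0.0992; Cmin,ss = (944/58)·f/(1−f) ≈ 1.792 mg/L.
Difference ≈ 2.044 − 1.792 ≈ 0.252 mg/L.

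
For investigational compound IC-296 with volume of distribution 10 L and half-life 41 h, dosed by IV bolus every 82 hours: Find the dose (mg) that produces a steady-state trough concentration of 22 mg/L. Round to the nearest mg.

660 mg

τ/t½ = 82/41 ≈ 2, so f = (1/2)^(82/41) ≈ 0.250000.
Cmin,ss = (D/Vd)·f/(1−f), so D = Cmin,ss·Vd·(1−f)/f.
D = 22 × 10 × (1−f)/f ≈ 22 × 10 × 3.00000 ≈ 660.00 mg.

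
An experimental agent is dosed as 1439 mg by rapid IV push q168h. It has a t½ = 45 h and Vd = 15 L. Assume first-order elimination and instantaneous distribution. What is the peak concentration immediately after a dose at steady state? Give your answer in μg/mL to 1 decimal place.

103.7 μg/mL

Over one 168-h interval, 168/45 ≈ 3.7333 half-lives elapse, leaving f ≈ 0.0752 of each dose.
Accumulation ratio R = 1/(1 − f) ≈ 1/0.9248 ≈ 1.0813.
Single-dose peak C₀ = D/Vd = 1439/15 ≈ 95.933 μg/mL.
Steady-state peak Cmax,ss = C₀·R ≈ 95.933 × 1.0813 ≈ 103.732 μg/mL.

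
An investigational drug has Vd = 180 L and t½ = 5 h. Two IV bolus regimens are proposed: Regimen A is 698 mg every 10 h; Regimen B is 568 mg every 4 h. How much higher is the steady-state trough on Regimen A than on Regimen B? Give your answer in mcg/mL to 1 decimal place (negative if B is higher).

-3.0 mcg/mL

Regimen A: f = (1/2)^(10/5) ≈ 0.2500; Cmin,ss = (698/180)·f/(1−f) ≈ 1.293 mcg/mL.
Regimen B: f = (1/2)^(4/5) ≈ 0.5743; Cmin,ss = (568/180)·f/(1−f) ≈ 4.257 mcg/mL.
Difference ≈ 1.293 − 4.257 ≈ -2.964 mcg/mL.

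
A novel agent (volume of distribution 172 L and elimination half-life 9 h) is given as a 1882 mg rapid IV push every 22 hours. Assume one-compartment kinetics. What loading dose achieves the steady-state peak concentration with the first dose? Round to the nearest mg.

2306 mg

f = (1/2)^(22/9) ≈ 0.183717; accumulation ratio R = 1/(1−f) ≈ 1.22507.
Loading dose to hit Cmax,ss on first dose: D_load = D_maint·R ≈ 1882 × 1.22507 ≈ 2305.58 mg.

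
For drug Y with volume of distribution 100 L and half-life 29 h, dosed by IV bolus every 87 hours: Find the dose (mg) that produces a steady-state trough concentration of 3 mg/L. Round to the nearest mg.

2100 mg

τ/t½ = 87/29 ≈ 3, so f = (1/2)^(87/29) ≈ 0.125000.
Cmin,ss = (D/Vd)·f/(1−f), so D = Cmin,ss·Vd·(1−f)/f.
D = 3 × 100 × (1−f)/f ≈ 3 × 100 × 7.00000 ≈ 2100.00 mg.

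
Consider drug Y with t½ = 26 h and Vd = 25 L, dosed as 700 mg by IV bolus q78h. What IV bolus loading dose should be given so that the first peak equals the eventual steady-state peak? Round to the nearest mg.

f = (1/2)^(78/26) ≈ 0.125000; accumulation ratio R = 1/(1−f) ≈ 1.14286.
Loading dose to hit Cmax,ss on first dose: D_load = D_maint·R ≈ 700 × 1.14286 ≈ 800.00 mg.

800 mg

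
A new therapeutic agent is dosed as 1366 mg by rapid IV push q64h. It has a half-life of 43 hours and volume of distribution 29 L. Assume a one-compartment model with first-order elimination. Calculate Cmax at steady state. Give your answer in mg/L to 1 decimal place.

73.2 mg/L

k = ln2/t½ = ln2/43 ≈ 0.016120 h⁻¹; fraction remaining f = e^(−kτ) = e^(−0.016120×64) ≈ 0.3564.
Accumulation ratio R = 1/(1 − f) ≈ 1/0.6436 ≈ 1.5538.
Each bolus raises the concentration by D/Vd = 1366/29 ≈ 47.103 mg/L.
Steady-state peak Cmax,ss = C₀·R ≈ 47.103 × 1.5538 ≈ 73.189 mg/L.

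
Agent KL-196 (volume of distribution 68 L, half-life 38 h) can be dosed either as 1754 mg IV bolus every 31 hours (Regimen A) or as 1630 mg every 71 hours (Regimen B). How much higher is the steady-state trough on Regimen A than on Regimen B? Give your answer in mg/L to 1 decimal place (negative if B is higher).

24.9 mg/L

Regimen A: f = (1/2)^(31/38) ≈ 0.5681; Cmin,ss = (1754/68)·f/(1−f) ≈ 33.928 mg/L.
Regimen B: f = (1/2)^(71/38) ≈ 0.2739; Cmin,ss = (1630/68)·f/(1−f) ≈ 9.042 mg/L.
Difference ≈ 33.928 − 9.042 ≈ 24.886 mg/L.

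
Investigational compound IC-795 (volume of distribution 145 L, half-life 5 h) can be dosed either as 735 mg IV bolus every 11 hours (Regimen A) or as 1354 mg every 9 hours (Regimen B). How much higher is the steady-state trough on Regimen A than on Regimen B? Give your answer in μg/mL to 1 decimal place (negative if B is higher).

-2.4 μg/mL

Regimen A: f = (1/2)^(11/5) ≈ 0.2176; Cmin,ss = (735/145)·f/(1−f) ≈ 1.410 μg/mL.
Regimen B: f = (1/2)^(9/5) ≈ 0.2872; Cmin,ss = (1354/145)·f/(1−f) ≈ 3.762 μg/mL.
Difference ≈ 1.410 − 3.762 ≈ -2.352 μg/mL.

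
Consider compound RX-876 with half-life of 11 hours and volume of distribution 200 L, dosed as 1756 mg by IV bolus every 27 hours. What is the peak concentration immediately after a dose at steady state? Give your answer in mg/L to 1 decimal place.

Over one 27-h interval, 27/11 ≈ 2.4545 half-lives elapse, leaving f ≈ 0.1824 of each dose.
Accumulation ratio R = 1/(1 − f) ≈ 1/0.8176 ≈ 1.2231.
Each bolus raises the concentration by D/Vd = 1756/200 ≈ 8.780 mg/L.
Cmax,ss = C₀/(1 − f) ≈ 8.780/0.8176 ≈ 10.739 mg/L.

10.7 mg/L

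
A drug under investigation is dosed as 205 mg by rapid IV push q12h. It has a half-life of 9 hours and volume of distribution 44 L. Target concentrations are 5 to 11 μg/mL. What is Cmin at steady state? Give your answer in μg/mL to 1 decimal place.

Over one 12-h interval, 12/9 ≈ 1.3333 half-lives elapse, leaving f ≈ 0.3969 of each dose.
Single-dose peak C₀ = D/Vd = 205/44 ≈ 4.659 μg/mL.
Steady-state trough Cmin,ss = C₀·f/(1−f) ≈ 4.659 × 0.3969/0.6031 ≈ 3.066 μg/mL.
Trough 3.1 μg/mL vs MEC 5 μg/mL: subtherapeutic.

3.1 μg/mL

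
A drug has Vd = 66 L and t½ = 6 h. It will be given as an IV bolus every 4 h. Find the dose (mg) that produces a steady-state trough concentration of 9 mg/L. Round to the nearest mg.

349 mg

τ/t½ = 4/6 ≈ 0.66667, so f = (1/2)^(4/6) ≈ 0.629961.
Cmin,ss = (D/Vd)·f/(1−f), so D = Cmin,ss·Vd·(1−f)/f.
D = 9 × 66 × (1−f)/f ≈ 9 × 66 × 0.58740 ≈ 348.92 mg.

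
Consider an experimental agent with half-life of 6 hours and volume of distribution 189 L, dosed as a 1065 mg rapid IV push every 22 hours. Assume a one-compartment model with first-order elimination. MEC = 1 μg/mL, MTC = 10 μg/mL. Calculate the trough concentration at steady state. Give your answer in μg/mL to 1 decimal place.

τ/t½ = 22/6 ≈ 3.6667, so fraction remaining f = (1/2)^(22/6) ≈ 0.0787.
Single-dose peak C₀ = D/Vd = 1065/189 ≈ 5.635 μg/mL.
Steady-state trough Cmin,ss = C₀·f/(1−f) ≈ 5.635 × 0.0787/0.9213 ≈ 0.481 μg/mL.
Trough 0.5 μg/mL vs MEC 1 μg/mL: subtherapeutic.

0.5 μg/mL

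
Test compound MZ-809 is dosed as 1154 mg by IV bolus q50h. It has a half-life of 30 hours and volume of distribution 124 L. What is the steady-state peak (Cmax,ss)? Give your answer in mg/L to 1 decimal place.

13.6 mg/L

τ/t½ = 50/30 ≈ 1.6667, so fraction remaining f = (1/2)^(50/30) ≈ 0.3150.
At steady state, accumulation factor R = 1/(1 − e^(−kτ)) ≈ 1.4599.
Each bolus raises the concentration by D/Vd = 1154/124 ≈ 9.306 mg/L.
Steady-state peak Cmax,ss = C₀·R ≈ 9.306 × 1.4599 ≈ 13.586 mg/L.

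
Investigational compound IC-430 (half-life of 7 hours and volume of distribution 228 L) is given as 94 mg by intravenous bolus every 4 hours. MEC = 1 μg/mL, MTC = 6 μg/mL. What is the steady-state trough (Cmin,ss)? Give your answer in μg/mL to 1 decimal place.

0.8 μg/mL

k = ln2/t½ = ln2/7 ≈ 0.099021 h⁻¹; fraction remaining f = e^(−kτ) = e^(−0.099021×4) ≈ 0.6730.
Accumulation ratio R = 1/(1 − f) ≈ 1/0.3270 ≈ 3.0581.
Each bolus raises the concentration by D/Vd = 94/228 ≈ 0.412 μg/mL.
Cmax,ss = C₀/(1 − f) ≈ 0.412/0.3270 ≈ 1.260 μg/mL.
Steady-state trough Cmin,ss = Cmax,ss·f ≈ 1.260 × 0.6730 ≈ 0.848 μg/mL.
Trough 0.8 μg/mL vs MEC 1 μg/mL: subtherapeutic.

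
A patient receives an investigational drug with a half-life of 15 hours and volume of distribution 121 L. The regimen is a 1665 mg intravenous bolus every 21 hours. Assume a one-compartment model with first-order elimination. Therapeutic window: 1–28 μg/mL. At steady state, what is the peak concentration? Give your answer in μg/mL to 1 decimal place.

22.2 μg/mL

k = ln2/t½ = ln2/15 ≈ 0.046210 h⁻¹; fraction remaining f = e^(−kτ) = e^(−0.046210×21) ≈ 0.3789.
At steady state, accumulation factor R = 1/(1 − e^(−kτ)) ≈ 1.6100.
Single-dose peak C₀ = D/Vd = 1665/121 ≈ 13.760 μg/mL.
Steady-state peak Cmax,ss = C₀·R ≈ 13.760 × 1.6100 ≈ 22.154 μg/mL.
Peak 22.2 μg/mL vs MTC 28 μg/mL: below toxic threshold.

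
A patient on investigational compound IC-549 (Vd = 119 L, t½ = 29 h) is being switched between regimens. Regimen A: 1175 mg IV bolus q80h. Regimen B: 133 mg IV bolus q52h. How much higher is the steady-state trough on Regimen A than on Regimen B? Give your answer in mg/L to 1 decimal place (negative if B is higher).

Regimen A: f = (1/2)^(80/29) ≈ 0.1478; Cmin,ss = (1175/119)·f/(1−f) ≈ 1.712 mg/L.
Regimen B: f = (1/2)^(52/29) ≈ 0.2886; Cmin,ss = (133/119)·f/(1−f) ≈ 0.453 mg/L.
Difference ≈ 1.712 − 0.453 ≈ 1.259 mg/L.

1.3 mg/L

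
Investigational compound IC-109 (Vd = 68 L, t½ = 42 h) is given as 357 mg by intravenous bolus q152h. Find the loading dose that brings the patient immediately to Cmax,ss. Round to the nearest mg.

389 mg

f = (1/2)^(152/42) ≈ 0.081388; accumulation ratio R = 1/(1−f) ≈ 1.08860.
Loading dose to hit Cmax,ss on first dose: D_load = D_maint·R ≈ 357 × 1.08860 ≈ 388.63 mg.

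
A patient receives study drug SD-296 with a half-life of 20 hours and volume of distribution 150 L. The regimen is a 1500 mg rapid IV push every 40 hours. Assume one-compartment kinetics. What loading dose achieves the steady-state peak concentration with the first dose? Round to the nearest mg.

2000 mg

f = (1/2)^(40/20) ≈ 0.250000; accumulation ratio R = 1/(1−f) ≈ 1.33333.
Loading dose to hit Cmax,ss on first dose: D_load = D_maint·R ≈ 1500 × 1.33333 ≈ 1999.99 mg.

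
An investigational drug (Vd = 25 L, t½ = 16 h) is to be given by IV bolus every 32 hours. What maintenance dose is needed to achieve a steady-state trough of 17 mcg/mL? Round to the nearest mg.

τ/t½ = 32/16 ≈ 2, so f = (1/2)^(32/16) ≈ 0.250000.
Cmin,ss = (D/Vd)·f/(1−f), so D = Cmin,ss·Vd·(1−f)/f.
D = 17 × 25 × (1−f)/f ≈ 17 × 25 × 3.00000 ≈ 1275.00 mg.

1275 mg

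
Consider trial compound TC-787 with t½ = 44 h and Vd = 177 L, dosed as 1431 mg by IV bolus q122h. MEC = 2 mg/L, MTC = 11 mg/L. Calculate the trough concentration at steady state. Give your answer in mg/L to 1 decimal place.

Over one 122-h interval, 122/44 ≈ 2.7727 half-lives elapse, leaving f ≈ 0.1463 of each dose.
Accumulation ratio R = 1/(1 − f) ≈ 1/0.8537 ≈ 1.1714.
Single-dose peak C₀ = D/Vd = 1431/177 ≈ 8.085 mg/L.
Cmax,ss = C₀/(1 − f) ≈ 8.085/0.8537 ≈ 9.471 mg/L.
Steady-state trough Cmin,ss = Cmax,ss·f ≈ 9.471 × 0.1463 ≈ 1.386 mg/L.
Trough 1.4 mg/L vs MEC 2 mg/L: subtherapeutic.

1.4 mg/L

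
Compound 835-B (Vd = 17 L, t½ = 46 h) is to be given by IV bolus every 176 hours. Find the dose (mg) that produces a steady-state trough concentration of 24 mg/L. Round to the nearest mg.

5379 mg

τ/t½ = 176/46 ≈ 3.8261, so f = (1/2)^(176/46) ≈ 0.070507.
Cmin,ss = (D/Vd)·f/(1−f), so D = Cmin,ss·Vd·(1−f)/f.
D = 24 × 17 × (1−f)/f ≈ 24 × 17 × 13.18299 ≈ 5378.66 mg.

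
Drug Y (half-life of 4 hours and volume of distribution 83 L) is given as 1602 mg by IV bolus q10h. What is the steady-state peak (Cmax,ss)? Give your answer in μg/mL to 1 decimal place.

Over one 10-h interval, 10/4 ≈ 2.5 half-lives elapse, leaving f ≈ 0.1768 of each dose.
At steady state, accumulation factor R = 1/(1 − e^(−kτ)) ≈ 1.2148.
Each bolus raises the concentration by D/Vd = 1602/83 ≈ 19.301 μg/mL.
Steady-state peak Cmax,ss = C₀·R ≈ 19.301 × 1.2148 ≈ 23.447 μg/mL.

23.4 μg/mL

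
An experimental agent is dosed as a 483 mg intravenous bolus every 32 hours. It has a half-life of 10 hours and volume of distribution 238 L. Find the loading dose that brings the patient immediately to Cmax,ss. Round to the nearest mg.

f = (1/2)^(32/10) ≈ 0.108819; accumulation ratio R = 1/(1−f) ≈ 1.12211.
Loading dose to hit Cmax,ss on first dose: D_load = D_maint·R ≈ 483 × 1.12211 ≈ 541.98 mg.

542 mg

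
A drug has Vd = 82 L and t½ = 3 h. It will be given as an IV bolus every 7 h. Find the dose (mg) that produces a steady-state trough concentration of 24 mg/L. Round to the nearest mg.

7950 mg

τ/t½ = 7/3 ≈ 2.3333, so f = (1/2)^(7/3) ≈ 0.198425.
Cmin,ss = (D/Vd)·f/(1−f), so D = Cmin,ss·Vd·(1−f)/f.
D = 24 × 82 × (1−f)/f ≈ 24 × 82 × 4.03969 ≈ 7950.11 mg.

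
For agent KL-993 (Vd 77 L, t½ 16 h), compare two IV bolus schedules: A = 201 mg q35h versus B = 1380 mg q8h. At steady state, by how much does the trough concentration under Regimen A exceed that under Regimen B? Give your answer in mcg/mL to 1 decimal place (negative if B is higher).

-42.5 mcg/mL

Regimen A: f = (1/2)^(35/16) ≈ 0.2195; Cmin,ss = (201/77)·f/(1−f) ≈ 0.734 mcg/mL.
Regimen B: f = (1/2)^(8/16) ≈ 0.7071; Cmin,ss = (1380/77)·f/(1−f) ≈ 43.266 mcg/mL.
Difference ≈ 0.734 − 43.266 ≈ -42.532 mcg/mL.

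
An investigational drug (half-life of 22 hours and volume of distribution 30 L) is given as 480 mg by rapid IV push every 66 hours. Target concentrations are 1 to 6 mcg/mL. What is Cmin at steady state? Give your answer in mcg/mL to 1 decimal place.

τ = 66 h = 3 half-lives, so f = (1/2)^3 = 0.125.
At steady state, R = 1/(1 − 0.125) = 8/7.
Single-dose peak C₀ = D/Vd = 480/30 = 16 mcg/mL.
Steady-state peak Cmax,ss = C₀·R = 16 × 8/7 ≈ 18.286 mcg/mL.
Steady-state trough Cmin,ss = Cmax,ss·f ≈ 18.286 × 0.125 ≈ 2.286 mcg/mL.
Trough 2.3 mcg/mL vs MEC 1 mcg/mL: adequate.

2.3 mcg/mL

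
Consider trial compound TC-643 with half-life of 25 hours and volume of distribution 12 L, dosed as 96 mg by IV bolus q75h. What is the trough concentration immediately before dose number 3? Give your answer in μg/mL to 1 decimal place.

f = (1/2)^(τ/t½) = (1/2)^(75/25) ≈ 0.1250.
C₀ = D/Vd = 96/12 ≈ 8.000 μg/mL.
Before the 3rd dose, 2 doses have been given. Superposition: Cmin = C₀·(f + f²).
≈ 8.000 × (0.1250 + 0.0156) ≈ 8.000 × 0.1406 ≈ 1.125 μg/mL.

1.1 μg/mL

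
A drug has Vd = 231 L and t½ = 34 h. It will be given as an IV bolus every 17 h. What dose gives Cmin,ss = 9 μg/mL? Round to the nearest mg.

861 mg

τ/t½ = 17/34 ≈ 0.5, so f = (1/2)^(17/34) ≈ 0.707107.
Cmin,ss = (D/Vd)·f/(1−f), so D = Cmin,ss·Vd·(1−f)/f.
D = 9 × 231 × (1−f)/f ≈ 9 × 231 × 0.41421 ≈ 861.14 mg.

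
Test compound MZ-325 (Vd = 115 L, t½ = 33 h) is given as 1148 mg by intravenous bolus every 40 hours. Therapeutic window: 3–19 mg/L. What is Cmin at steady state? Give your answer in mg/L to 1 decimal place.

7.6 mg/L

k = ln2/t½ = ln2/33 ≈ 0.021004 h⁻¹; fraction remaining f = e^(−kτ) = e^(−0.021004×40) ≈ 0.4316.
Accumulation ratio R = 1/(1 − f) ≈ 1/0.5684 ≈ 1.7593.
Single-dose peak C₀ = D/Vd = 1148/115 ≈ 9.983 mg/L.
Cmax,ss = C₀/(1 − f) ≈ 9.983/0.5684 ≈ 17.563 mg/L.
One interval later, Cmin,ss = Cmax,ss·e^(−kτ) ≈ 17.563 × 0.4316 ≈ 7.580 mg/L.
Trough 7.6 mg/L vs MEC 3 mg/L: adequate.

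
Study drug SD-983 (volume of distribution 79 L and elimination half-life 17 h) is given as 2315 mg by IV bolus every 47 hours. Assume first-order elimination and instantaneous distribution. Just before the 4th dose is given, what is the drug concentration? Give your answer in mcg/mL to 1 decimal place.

5.0 mcg/mL

f = (1/2)^(τ/t½) = (1/2)^(47/17) ≈ 0.1471.
C₀ = D/Vd = 2315/79 ≈ 29.304 mcg/mL.
Before the 4th dose, 3 doses have been given. Superposition: Cmin = C₀·(f + f² + … + f^3).
≈ 29.304 × (0.1471 + 0.0216 + 0.0032) ≈ 29.304 × 0.1719 ≈ 5.037 mcg/mL.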